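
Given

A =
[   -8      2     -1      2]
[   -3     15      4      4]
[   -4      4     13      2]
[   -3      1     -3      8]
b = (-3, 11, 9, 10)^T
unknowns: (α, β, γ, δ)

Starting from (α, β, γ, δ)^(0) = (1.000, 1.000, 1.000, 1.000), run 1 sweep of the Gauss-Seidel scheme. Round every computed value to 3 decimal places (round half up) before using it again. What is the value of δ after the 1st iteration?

1.736

Iteration 1:
  α = (-3 - (2)·1.000 - (-1)·1.000 - (2)·1.000) / (-8) = 0.750
  β = (11 - (-3)·0.750 - (4)·1.000 - (4)·1.000) / (15) = 0.350
  γ = (9 - (-4)·0.750 - (4)·0.350 - (2)·1.000) / (13) = 0.662
  δ = (10 - (-3)·0.750 - (1)·0.350 - (-3)·0.662) / (8) = 1.736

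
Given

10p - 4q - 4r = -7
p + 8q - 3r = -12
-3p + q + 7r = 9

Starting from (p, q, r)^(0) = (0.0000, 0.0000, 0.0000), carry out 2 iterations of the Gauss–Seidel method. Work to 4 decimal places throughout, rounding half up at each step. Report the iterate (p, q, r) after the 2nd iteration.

Iteration 1:
  p = (-7 - (-4)·0.0000 - (-4)·0.0000) / (10) = -0.7000
  q = (-12 - (1)·-0.7000 - (-3)·0.0000) / (8) = -1.4125
  r = (9 - (-3)·-0.7000 - (1)·-1.4125) / (7) = 1.1875
Iteration 2:
  p = (-7 - (-4)·-1.4125 - (-4)·1.1875) / (10) = -0.7900
  q = (-12 - (1)·-0.7900 - (-3)·1.1875) / (8) = -0.9559
  r = (9 - (-3)·-0.7900 - (1)·-0.9559) / (7) = 1.0837

(-0.7900, -0.9559, 1.0837)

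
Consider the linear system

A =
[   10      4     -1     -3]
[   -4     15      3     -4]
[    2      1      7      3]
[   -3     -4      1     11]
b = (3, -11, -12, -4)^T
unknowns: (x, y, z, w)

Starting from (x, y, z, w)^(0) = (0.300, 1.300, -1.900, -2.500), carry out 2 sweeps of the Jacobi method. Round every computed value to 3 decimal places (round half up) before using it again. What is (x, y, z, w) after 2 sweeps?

(0.694, -0.763, -1.405, -0.939)

Iteration 1:
  x = (3 - (4)·1.300 - (-1)·-1.900 - (-3)·-2.500) / (10) = -1.160
  y = (-11 - (-4)·0.300 - (3)·-1.900 - (-4)·-2.500) / (15) = -0.940
  z = (-12 - (2)·0.300 - (1)·1.300 - (3)·-2.500) / (7) = -0.914
  w = (-4 - (-3)·0.300 - (-4)·1.300 - (1)·-1.900) / (11) = 0.364
Iteration 2:
  x = (3 - (4)·-0.940 - (-1)·-0.914 - (-3)·0.364) / (10) = 0.694
  y = (-11 - (-4)·-1.160 - (3)·-0.914 - (-4)·0.364) / (15) = -0.763
  z = (-12 - (2)·-1.160 - (1)·-0.940 - (3)·0.364) / (7) = -1.405
  w = (-4 - (-3)·-1.160 - (-4)·-0.940 - (1)·-0.914) / (11) = -0.939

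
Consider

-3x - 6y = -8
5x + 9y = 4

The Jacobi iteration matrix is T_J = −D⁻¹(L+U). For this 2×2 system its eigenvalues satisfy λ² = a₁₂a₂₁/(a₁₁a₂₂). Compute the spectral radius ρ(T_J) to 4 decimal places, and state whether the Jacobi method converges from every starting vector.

1.0541

a₁₂a₂₁/(a₁₁a₂₂) = (-6)·(5) / ((-3)·(9)) = 1.111111
ρ = √|1.111111| = √1.111111 = 1.0541
ρ > 1, so Jacobi diverges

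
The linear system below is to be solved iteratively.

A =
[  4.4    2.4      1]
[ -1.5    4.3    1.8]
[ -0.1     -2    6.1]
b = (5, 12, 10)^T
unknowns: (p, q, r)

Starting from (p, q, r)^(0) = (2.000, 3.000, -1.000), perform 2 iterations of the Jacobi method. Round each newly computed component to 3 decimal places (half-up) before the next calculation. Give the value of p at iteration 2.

Iteration 1:
  p = (5 - (2.4)·3.000 - (1)·-1.000) / (4.4) = -0.273
  q = (12 - (-1.5)·2.000 - (1.8)·-1.000) / (4.3) = 3.907
  r = (10 - (-0.1)·2.000 - (-2)·3.000) / (6.1) = 2.656
Iteration 2:
  p = (5 - (2.4)·3.907 - (1)·2.656) / (4.4) = -1.598
  q = (12 - (-1.5)·-0.273 - (1.8)·2.656) / (4.3) = 1.584
  r = (10 - (-0.1)·-0.273 - (-2)·3.907) / (6.1) = 2.916

-1.598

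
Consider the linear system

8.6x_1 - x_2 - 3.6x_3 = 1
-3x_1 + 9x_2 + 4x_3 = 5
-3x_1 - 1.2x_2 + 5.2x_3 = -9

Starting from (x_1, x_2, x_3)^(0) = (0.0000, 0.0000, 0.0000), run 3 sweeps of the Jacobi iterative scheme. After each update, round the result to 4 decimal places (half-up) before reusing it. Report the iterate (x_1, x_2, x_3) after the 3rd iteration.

Iteration 1:
  x_1 = (1 - (-1)·0.0000 - (-3.6)·0.0000) / (8.6) = 0.1163
  x_2 = (5 - (-3)·0.0000 - (4)·0.0000) / (9) = 0.5556
  x_3 = (-9 - (-3)·0.0000 - (-1.2)·0.0000) / (5.2) = -1.7308
Iteration 2:
  x_1 = (1 - (-1)·0.5556 - (-3.6)·-1.7308) / (8.6) = -0.5436
  x_2 = (5 - (-3)·0.1163 - (4)·-1.7308) / (9) = 1.3636
  x_3 = (-9 - (-3)·0.1163 - (-1.2)·0.5556) / (5.2) = -1.5355
Iteration 3:
  x_1 = (1 - (-1)·1.3636 - (-3.6)·-1.5355) / (8.6) = -0.3679
  x_2 = (5 - (-3)·-0.5436 - (4)·-1.5355) / (9) = 1.0568
  x_3 = (-9 - (-3)·-0.5436 - (-1.2)·1.3636) / (5.2) = -1.7297

(-0.3679, 1.0568, -1.7297)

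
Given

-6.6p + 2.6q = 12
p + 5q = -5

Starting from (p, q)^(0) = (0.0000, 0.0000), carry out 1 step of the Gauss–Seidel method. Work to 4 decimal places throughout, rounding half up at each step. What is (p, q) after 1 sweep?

(-1.8182, -0.6364)

Iteration 1:
  p = (12 - (2.6)·0.0000) / (-6.6) = -1.8182
  q = (-5 - (1)·-1.8182) / (5) = -0.6364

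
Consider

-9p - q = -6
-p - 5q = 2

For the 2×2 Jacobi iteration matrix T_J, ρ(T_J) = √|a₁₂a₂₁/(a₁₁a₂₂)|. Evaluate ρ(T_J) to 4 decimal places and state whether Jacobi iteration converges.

a₁₂a₂₁/(a₁₁a₂₂) = (-1)·(-1) / ((-9)·(-5)) = 0.022222
ρ = √|0.022222| = √0.022222 = 0.1491
ρ < 1, so Jacobi converges

0.1491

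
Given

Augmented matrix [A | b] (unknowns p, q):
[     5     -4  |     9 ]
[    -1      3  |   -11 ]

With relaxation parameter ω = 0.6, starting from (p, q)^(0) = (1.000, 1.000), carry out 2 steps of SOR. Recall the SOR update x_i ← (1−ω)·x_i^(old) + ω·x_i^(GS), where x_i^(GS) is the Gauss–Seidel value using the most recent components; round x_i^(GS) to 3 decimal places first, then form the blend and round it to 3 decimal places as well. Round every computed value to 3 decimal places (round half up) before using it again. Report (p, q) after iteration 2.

Iteration 1:
  p: GS value = (9 - (-4)·1.000) / (5) = 2.600;  p ← (1−ω)·1.000 + ω·2.600 = 1.960
  q: GS value = (-11 - (-1)·1.960) / (3) = -3.013;  q ← (1−ω)·1.000 + ω·-3.013 = -1.408
Iteration 2:
  p: GS value = (9 - (-4)·-1.408) / (5) = 0.674;  p ← (1−ω)·1.960 + ω·0.674 = 1.188
  q: GS value = (-11 - (-1)·1.188) / (3) = -3.271;  q ← (1−ω)·-1.408 + ω·-3.271 = -2.526

(1.188, -2.526)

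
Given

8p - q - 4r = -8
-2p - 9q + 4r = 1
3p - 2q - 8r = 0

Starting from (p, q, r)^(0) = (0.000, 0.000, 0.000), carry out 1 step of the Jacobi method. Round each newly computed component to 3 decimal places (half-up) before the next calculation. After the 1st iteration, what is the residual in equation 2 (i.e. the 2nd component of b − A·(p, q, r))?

Iteration 1:
  p = (-8 - (-1)·0.000 - (-4)·0.000) / (8) = -1.000
  q = (1 - (-2)·0.000 - (4)·0.000) / (-9) = -0.111
  r = (0 - (3)·0.000 - (-2)·0.000) / (-8) = 0.000
Residual b − A·x = (-0.111, -1.999, 2.778)

-1.999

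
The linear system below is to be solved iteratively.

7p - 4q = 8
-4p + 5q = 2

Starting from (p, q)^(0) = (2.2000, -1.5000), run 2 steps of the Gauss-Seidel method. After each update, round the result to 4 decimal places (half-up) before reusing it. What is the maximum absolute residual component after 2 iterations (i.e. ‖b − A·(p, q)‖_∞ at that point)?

Iteration 1:
  p = (8 - (-4)·-1.5000) / (7) = 0.2857
  q = (2 - (-4)·0.2857) / (5) = 0.6286
Iteration 2:
  p = (8 - (-4)·0.6286) / (7) = 1.5021
  q = (2 - (-4)·1.5021) / (5) = 1.6017
Residual b − A·x = (3.8921, -0.0001); ∞-norm = 3.8921

3.8921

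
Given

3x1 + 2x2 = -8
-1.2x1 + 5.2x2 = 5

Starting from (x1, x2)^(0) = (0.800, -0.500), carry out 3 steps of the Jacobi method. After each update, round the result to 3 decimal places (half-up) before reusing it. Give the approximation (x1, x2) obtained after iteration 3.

(-2.949, 0.170)

Iteration 1:
  x1 = (-8 - (2)·-0.500) / (3) = -2.333
  x2 = (5 - (-1.2)·0.800) / (5.2) = 1.146
Iteration 2:
  x1 = (-8 - (2)·1.146) / (3) = -3.431
  x2 = (5 - (-1.2)·-2.333) / (5.2) = 0.423
Iteration 3:
  x1 = (-8 - (2)·0.423) / (3) = -2.949
  x2 = (5 - (-1.2)·-3.431) / (5.2) = 0.170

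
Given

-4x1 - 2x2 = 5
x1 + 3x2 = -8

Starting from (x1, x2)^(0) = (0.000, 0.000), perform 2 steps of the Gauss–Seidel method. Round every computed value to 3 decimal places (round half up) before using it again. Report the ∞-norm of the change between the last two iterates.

Iteration 1:
  x1 = (5 - (-2)·0.000) / (-4) = -1.250
  x2 = (-8 - (1)·-1.250) / (3) = -2.250
Iteration 2:
  x1 = (5 - (-2)·-2.250) / (-4) = -0.125
  x2 = (-8 - (1)·-0.125) / (3) = -2.625
Change: (1.125, -0.375) → max |·| = 1.125

1.125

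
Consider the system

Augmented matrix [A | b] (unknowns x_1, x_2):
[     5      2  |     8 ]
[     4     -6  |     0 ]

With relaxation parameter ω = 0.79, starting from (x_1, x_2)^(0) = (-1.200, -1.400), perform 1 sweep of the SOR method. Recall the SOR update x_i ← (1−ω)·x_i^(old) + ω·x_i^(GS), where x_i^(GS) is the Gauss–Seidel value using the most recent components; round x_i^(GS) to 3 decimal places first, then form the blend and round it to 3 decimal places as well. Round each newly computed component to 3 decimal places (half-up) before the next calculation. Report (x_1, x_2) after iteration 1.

(1.454, 0.472)

Iteration 1:
  x_1: GS value = (8 - (2)·-1.400) / (5) = 2.160;  x_1 ← (1−ω)·-1.200 + ω·2.160 = 1.454
  x_2: GS value = (0 - (4)·1.454) / (-6) = 0.969;  x_2 ← (1−ω)·-1.400 + ω·0.969 = 0.472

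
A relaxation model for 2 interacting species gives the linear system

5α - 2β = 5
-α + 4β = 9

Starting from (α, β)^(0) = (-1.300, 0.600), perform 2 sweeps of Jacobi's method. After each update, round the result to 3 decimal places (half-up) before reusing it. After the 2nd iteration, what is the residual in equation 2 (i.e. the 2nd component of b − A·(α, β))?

Iteration 1:
  α = (5 - (-2)·0.600) / (5) = 1.240
  β = (9 - (-1)·-1.300) / (4) = 1.925
Iteration 2:
  α = (5 - (-2)·1.925) / (5) = 1.770
  β = (9 - (-1)·1.240) / (4) = 2.560
Residual b − A·x = (1.270, 0.530)

0.530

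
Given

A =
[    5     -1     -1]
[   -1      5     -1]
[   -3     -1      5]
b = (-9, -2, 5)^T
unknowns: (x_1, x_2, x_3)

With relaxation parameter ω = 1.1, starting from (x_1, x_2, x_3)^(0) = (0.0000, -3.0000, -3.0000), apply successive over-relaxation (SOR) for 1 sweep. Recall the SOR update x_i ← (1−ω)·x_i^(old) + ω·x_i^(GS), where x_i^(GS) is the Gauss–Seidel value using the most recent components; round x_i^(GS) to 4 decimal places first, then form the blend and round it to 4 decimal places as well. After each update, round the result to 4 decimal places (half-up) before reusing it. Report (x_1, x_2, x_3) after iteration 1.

Iteration 1:
  x_1: GS value = (-9 - (-1)·-3.0000 - (-1)·-3.0000) / (5) = -3.0000;  x_1 ← (1−ω)·0.0000 + ω·-3.0000 = -3.3000
  x_2: GS value = (-2 - (-1)·-3.3000 - (-1)·-3.0000) / (5) = -1.6600;  x_2 ← (1−ω)·-3.0000 + ω·-1.6600 = -1.5260
  x_3: GS value = (5 - (-3)·-3.3000 - (-1)·-1.5260) / (5) = -1.2852;  x_3 ← (1−ω)·-3.0000 + ω·-1.2852 = -1.1137

(-3.3000, -1.5260, -1.1137)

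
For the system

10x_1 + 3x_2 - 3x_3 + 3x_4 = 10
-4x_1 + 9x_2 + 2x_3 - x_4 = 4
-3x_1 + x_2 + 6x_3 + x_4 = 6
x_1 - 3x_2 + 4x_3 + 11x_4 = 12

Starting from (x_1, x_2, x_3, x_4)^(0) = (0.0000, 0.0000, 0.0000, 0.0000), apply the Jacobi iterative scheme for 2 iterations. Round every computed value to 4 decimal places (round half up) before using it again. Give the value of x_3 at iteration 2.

Iteration 1:
  x_1 = (10 - (3)·0.0000 - (-3)·0.0000 - (3)·0.0000) / (10) = 1.0000
  x_2 = (4 - (-4)·0.0000 - (2)·0.0000 - (-1)·0.0000) / (9) = 0.4444
  x_3 = (6 - (-3)·0.0000 - (1)·0.0000 - (1)·0.0000) / (6) = 1.0000
  x_4 = (12 - (1)·0.0000 - (-3)·0.0000 - (4)·0.0000) / (11) = 1.0909
Iteration 2:
  x_1 = (10 - (3)·0.4444 - (-3)·1.0000 - (3)·1.0909) / (10) = 0.8394
  x_2 = (4 - (-4)·1.0000 - (2)·1.0000 - (-1)·1.0909) / (9) = 0.7879
  x_3 = (6 - (-3)·1.0000 - (1)·0.4444 - (1)·1.0909) / (6) = 1.2441
  x_4 = (12 - (1)·1.0000 - (-3)·0.4444 - (4)·1.0000) / (11) = 0.7576

1.2441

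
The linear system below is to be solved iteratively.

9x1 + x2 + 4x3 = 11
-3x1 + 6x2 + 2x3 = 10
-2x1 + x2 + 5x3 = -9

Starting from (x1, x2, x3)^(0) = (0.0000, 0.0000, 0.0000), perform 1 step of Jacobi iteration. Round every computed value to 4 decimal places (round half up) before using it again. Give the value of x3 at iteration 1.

Iteration 1:
  x1 = (11 - (1)·0.0000 - (4)·0.0000) / (9) = 1.2222
  x2 = (10 - (-3)·0.0000 - (2)·0.0000) / (6) = 1.6667
  x3 = (-9 - (-2)·0.0000 - (1)·0.0000) / (5) = -1.8000

-1.8000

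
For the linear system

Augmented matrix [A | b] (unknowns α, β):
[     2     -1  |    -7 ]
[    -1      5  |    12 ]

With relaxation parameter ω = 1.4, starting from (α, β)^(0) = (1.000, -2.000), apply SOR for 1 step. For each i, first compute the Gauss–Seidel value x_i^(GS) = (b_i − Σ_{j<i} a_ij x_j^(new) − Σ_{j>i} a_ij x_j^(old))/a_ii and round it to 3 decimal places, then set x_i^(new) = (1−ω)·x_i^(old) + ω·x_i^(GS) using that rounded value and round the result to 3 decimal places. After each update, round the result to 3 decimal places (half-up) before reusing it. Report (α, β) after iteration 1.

(-6.700, 2.284)

Iteration 1:
  α: GS value = (-7 - (-1)·-2.000) / (2) = -4.500;  α ← (1−ω)·1.000 + ω·-4.500 = -6.700
  β: GS value = (12 - (-1)·-6.700) / (5) = 1.060;  β ← (1−ω)·-2.000 + ω·1.060 = 2.284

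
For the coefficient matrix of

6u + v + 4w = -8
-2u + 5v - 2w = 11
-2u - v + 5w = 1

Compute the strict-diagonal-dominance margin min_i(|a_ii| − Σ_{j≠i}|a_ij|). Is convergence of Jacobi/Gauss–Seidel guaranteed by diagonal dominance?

1

row 1: |6| − (1+4) = 1
row 2: |5| − (2+2) = 1
row 3: |5| − (2+1) = 2
minimum over rows = 1 → strictly diagonally dominant (convergence guaranteed)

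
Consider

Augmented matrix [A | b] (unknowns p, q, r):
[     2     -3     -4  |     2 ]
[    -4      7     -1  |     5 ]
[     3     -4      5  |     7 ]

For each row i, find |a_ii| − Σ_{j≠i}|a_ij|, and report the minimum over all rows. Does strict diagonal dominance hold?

row 1: |2| − (3+4) = -5
row 2: |7| − (4+1) = 2
row 3: |5| − (3+4) = -2
minimum over rows = -5 → not strictly diagonally dominant

-5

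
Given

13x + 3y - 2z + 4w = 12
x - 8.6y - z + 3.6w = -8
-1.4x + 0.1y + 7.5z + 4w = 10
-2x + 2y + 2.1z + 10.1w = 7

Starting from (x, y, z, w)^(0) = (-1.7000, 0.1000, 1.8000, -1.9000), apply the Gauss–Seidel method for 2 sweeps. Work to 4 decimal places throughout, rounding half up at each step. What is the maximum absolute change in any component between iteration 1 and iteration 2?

1.3813

Iteration 1:
  x = (12 - (3)·0.1000 - (-2)·1.8000 - (4)·-1.9000) / (13) = 1.7615
  y = (-8 - (1)·1.7615 - (-1)·1.8000 - (3.6)·-1.9000) / (-8.6) = 0.1304
  z = (10 - (-1.4)·1.7615 - (0.1)·0.1304 - (4)·-1.9000) / (7.5) = 2.6737
  w = (7 - (-2)·1.7615 - (2)·0.1304 - (2.1)·2.6737) / (10.1) = 0.4601
Iteration 2:
  x = (12 - (3)·0.1304 - (-2)·2.6737 - (4)·0.4601) / (13) = 1.1628
  y = (-8 - (1)·1.1628 - (-1)·2.6737 - (3.6)·0.4601) / (-8.6) = 0.9471
  z = (10 - (-1.4)·1.1628 - (0.1)·0.9471 - (4)·0.4601) / (7.5) = 1.2924
  w = (7 - (-2)·1.1628 - (2)·0.9471 - (2.1)·1.2924) / (10.1) = 0.4671
Change: (-0.5987, 0.8167, -1.3813, 0.0070) → max |·| = 1.3813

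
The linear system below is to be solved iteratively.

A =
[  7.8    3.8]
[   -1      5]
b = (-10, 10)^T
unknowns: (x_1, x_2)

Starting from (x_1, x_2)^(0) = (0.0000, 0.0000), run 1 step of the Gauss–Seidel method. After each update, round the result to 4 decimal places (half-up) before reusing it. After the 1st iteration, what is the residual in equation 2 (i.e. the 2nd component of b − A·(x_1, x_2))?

-0.0001

Iteration 1:
  x_1 = (-10 - (3.8)·0.0000) / (7.8) = -1.2821
  x_2 = (10 - (-1)·-1.2821) / (5) = 1.7436
Residual b − A·x = (-6.6253, -0.0001)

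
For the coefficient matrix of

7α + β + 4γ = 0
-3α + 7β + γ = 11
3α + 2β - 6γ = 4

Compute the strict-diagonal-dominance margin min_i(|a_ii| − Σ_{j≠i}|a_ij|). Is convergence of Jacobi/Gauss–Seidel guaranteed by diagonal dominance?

row 1: |7| − (1+4) = 2
row 2: |7| − (3+1) = 3
row 3: |-6| − (3+2) = 1
minimum over rows = 1 → strictly diagonally dominant (convergence guaranteed)

1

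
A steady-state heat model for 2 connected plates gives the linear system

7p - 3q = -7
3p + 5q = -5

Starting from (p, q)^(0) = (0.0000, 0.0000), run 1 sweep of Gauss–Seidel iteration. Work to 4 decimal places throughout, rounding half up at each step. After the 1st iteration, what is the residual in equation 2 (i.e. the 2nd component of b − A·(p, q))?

Iteration 1:
  p = (-7 - (-3)·0.0000) / (7) = -1.0000
  q = (-5 - (3)·-1.0000) / (5) = -0.4000
Residual b − A·x = (-1.2000, 0.0000)

0.0000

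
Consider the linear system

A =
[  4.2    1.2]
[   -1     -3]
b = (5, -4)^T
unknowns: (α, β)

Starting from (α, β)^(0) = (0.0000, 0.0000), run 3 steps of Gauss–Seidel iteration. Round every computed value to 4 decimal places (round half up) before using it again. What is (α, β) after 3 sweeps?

Iteration 1:
  α = (5 - (1.2)·0.0000) / (4.2) = 1.1905
  β = (-4 - (-1)·1.1905) / (-3) = 0.9365
Iteration 2:
  α = (5 - (1.2)·0.9365) / (4.2) = 0.9229
  β = (-4 - (-1)·0.9229) / (-3) = 1.0257
Iteration 3:
  α = (5 - (1.2)·1.0257) / (4.2) = 0.8974
  β = (-4 - (-1)·0.8974) / (-3) = 1.0342

(0.8974, 1.0342)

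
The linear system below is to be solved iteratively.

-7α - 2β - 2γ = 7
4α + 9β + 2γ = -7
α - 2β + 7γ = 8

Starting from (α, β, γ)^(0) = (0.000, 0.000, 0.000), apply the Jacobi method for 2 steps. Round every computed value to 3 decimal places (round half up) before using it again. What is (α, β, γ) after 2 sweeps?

(-1.104, -0.587, 1.063)

Iteration 1:
  α = (7 - (-2)·0.000 - (-2)·0.000) / (-7) = -1.000
  β = (-7 - (4)·0.000 - (2)·0.000) / (9) = -0.778
  γ = (8 - (1)·0.000 - (-2)·0.000) / (7) = 1.143
Iteration 2:
  α = (7 - (-2)·-0.778 - (-2)·1.143) / (-7) = -1.104
  β = (-7 - (4)·-1.000 - (2)·1.143) / (9) = -0.587
  γ = (8 - (1)·-1.000 - (-2)·-0.778) / (7) = 1.063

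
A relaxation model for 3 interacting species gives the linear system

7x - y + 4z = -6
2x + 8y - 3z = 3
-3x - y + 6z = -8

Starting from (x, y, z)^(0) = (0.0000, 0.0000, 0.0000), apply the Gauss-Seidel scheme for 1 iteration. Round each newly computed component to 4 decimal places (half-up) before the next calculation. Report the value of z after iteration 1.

Iteration 1:
  x = (-6 - (-1)·0.0000 - (4)·0.0000) / (7) = -0.8571
  y = (3 - (2)·-0.8571 - (-3)·0.0000) / (8) = 0.5893
  z = (-8 - (-3)·-0.8571 - (-1)·0.5893) / (6) = -1.6637

-1.6637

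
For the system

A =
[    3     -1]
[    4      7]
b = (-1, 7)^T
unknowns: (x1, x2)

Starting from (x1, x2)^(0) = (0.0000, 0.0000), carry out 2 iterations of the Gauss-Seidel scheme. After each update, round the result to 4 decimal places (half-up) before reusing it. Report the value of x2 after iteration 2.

Iteration 1:
  x1 = (-1 - (-1)·0.0000) / (3) = -0.3333
  x2 = (7 - (4)·-0.3333) / (7) = 1.1905
Iteration 2:
  x1 = (-1 - (-1)·1.1905) / (3) = 0.0635
  x2 = (7 - (4)·0.0635) / (7) = 0.9637

0.9637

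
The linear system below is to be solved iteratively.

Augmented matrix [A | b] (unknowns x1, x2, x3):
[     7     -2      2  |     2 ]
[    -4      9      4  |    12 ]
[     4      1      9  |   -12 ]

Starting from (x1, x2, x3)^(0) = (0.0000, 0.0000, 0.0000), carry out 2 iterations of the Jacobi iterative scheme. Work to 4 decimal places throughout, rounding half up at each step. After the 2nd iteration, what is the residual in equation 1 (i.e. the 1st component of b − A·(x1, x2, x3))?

1.9896

Iteration 1:
  x1 = (2 - (-2)·0.0000 - (2)·0.0000) / (7) = 0.2857
  x2 = (12 - (-4)·0.0000 - (4)·0.0000) / (9) = 1.3333
  x3 = (-12 - (4)·0.0000 - (1)·0.0000) / (9) = -1.3333
Iteration 2:
  x1 = (2 - (-2)·1.3333 - (2)·-1.3333) / (7) = 1.0476
  x2 = (12 - (-4)·0.2857 - (4)·-1.3333) / (9) = 2.0529
  x3 = (-12 - (4)·0.2857 - (1)·1.3333) / (9) = -1.6085
Residual b − A·x = (1.9896, 4.1483, -3.7668)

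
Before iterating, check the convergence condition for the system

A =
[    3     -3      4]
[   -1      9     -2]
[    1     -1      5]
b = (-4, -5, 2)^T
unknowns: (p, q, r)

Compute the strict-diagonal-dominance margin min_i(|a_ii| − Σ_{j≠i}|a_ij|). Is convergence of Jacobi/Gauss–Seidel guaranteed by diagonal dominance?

-4

row 1: |3| − (3+4) = -4
row 2: |9| − (1+2) = 6
row 3: |5| − (1+1) = 3
minimum over rows = -4 → not strictly diagonally dominant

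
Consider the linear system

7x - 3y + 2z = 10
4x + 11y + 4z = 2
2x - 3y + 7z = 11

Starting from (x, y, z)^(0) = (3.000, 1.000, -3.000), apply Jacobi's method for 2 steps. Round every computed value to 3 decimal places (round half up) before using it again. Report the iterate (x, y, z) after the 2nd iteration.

Iteration 1:
  x = (10 - (-3)·1.000 - (2)·-3.000) / (7) = 2.714
  y = (2 - (4)·3.000 - (4)·-3.000) / (11) = 0.182
  z = (11 - (2)·3.000 - (-3)·1.000) / (7) = 1.143
Iteration 2:
  x = (10 - (-3)·0.182 - (2)·1.143) / (7) = 1.180
  y = (2 - (4)·2.714 - (4)·1.143) / (11) = -1.221
  z = (11 - (2)·2.714 - (-3)·0.182) / (7) = 0.874

(1.180, -1.221, 0.874)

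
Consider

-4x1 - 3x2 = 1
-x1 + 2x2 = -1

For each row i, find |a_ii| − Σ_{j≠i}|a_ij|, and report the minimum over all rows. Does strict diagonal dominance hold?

1

row 1: |-4| − (3) = 1
row 2: |2| − (1) = 1
minimum over rows = 1 → strictly diagonally dominant (convergence guaranteed)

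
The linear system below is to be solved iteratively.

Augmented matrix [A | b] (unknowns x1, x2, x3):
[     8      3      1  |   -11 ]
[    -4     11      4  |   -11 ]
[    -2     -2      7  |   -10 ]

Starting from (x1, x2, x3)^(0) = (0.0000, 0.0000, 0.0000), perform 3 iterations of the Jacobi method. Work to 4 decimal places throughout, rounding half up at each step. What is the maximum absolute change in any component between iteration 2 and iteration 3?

Iteration 1:
  x1 = (-11 - (3)·0.0000 - (1)·0.0000) / (8) = -1.3750
  x2 = (-11 - (-4)·0.0000 - (4)·0.0000) / (11) = -1.0000
  x3 = (-10 - (-2)·0.0000 - (-2)·0.0000) / (7) = -1.4286
Iteration 2:
  x1 = (-11 - (3)·-1.0000 - (1)·-1.4286) / (8) = -0.8214
  x2 = (-11 - (-4)·-1.3750 - (4)·-1.4286) / (11) = -0.9805
  x3 = (-10 - (-2)·-1.3750 - (-2)·-1.0000) / (7) = -2.1071
Iteration 3:
  x1 = (-11 - (3)·-0.9805 - (1)·-2.1071) / (8) = -0.7439
  x2 = (-11 - (-4)·-0.8214 - (4)·-2.1071) / (11) = -0.5325
  x3 = (-10 - (-2)·-0.8214 - (-2)·-0.9805) / (7) = -1.9434
Change: (0.0775, 0.4480, 0.1637) → max |·| = 0.4480

0.4480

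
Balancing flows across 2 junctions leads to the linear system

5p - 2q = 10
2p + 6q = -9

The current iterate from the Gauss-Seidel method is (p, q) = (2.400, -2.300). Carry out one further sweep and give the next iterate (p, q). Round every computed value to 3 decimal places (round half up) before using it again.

(1.080, -1.860)

One sweep:
  p = (10 - (-2)·-2.300) / (5) = 1.080
  q = (-9 - (2)·1.080) / (6) = -1.860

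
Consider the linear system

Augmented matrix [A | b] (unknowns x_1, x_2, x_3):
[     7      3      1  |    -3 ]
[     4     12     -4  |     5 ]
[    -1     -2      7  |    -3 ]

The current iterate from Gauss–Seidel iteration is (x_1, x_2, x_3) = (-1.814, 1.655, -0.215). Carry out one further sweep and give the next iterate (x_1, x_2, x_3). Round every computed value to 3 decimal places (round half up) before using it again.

One sweep:
  x_1 = (-3 - (3)·1.655 - (1)·-0.215) / (7) = -1.107
  x_2 = (5 - (4)·-1.107 - (-4)·-0.215) / (12) = 0.714
  x_3 = (-3 - (-1)·-1.107 - (-2)·0.714) / (7) = -0.383

(-1.107, 0.714, -0.383)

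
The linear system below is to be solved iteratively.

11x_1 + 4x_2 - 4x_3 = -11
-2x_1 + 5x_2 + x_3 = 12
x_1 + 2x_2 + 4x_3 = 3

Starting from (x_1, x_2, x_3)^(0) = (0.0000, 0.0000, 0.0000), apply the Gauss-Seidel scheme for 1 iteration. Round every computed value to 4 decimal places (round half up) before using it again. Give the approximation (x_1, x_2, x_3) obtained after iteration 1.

Iteration 1:
  x_1 = (-11 - (4)·0.0000 - (-4)·0.0000) / (11) = -1.0000
  x_2 = (12 - (-2)·-1.0000 - (1)·0.0000) / (5) = 2.0000
  x_3 = (3 - (1)·-1.0000 - (2)·2.0000) / (4) = 0.0000

(-1.0000, 2.0000, 0.0000)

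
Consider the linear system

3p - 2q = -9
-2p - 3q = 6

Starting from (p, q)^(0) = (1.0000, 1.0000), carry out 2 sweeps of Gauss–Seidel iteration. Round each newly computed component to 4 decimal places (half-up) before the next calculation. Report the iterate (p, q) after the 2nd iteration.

(-3.2963, 0.1975)

Iteration 1:
  p = (-9 - (-2)·1.0000) / (3) = -2.3333
  q = (6 - (-2)·-2.3333) / (-3) = -0.4445
Iteration 2:
  p = (-9 - (-2)·-0.4445) / (3) = -3.2963
  q = (6 - (-2)·-3.2963) / (-3) = 0.1975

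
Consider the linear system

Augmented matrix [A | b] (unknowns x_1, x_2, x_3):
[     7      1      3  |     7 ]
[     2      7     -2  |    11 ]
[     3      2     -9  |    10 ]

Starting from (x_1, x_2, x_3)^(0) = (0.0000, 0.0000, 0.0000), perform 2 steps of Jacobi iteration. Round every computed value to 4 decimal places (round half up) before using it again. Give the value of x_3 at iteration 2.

Iteration 1:
  x_1 = (7 - (1)·0.0000 - (3)·0.0000) / (7) = 1.0000
  x_2 = (11 - (2)·0.0000 - (-2)·0.0000) / (7) = 1.5714
  x_3 = (10 - (3)·0.0000 - (2)·0.0000) / (-9) = -1.1111
Iteration 2:
  x_1 = (7 - (1)·1.5714 - (3)·-1.1111) / (7) = 1.2517
  x_2 = (11 - (2)·1.0000 - (-2)·-1.1111) / (7) = 0.9683
  x_3 = (10 - (3)·1.0000 - (2)·1.5714) / (-9) = -0.4286

-0.4286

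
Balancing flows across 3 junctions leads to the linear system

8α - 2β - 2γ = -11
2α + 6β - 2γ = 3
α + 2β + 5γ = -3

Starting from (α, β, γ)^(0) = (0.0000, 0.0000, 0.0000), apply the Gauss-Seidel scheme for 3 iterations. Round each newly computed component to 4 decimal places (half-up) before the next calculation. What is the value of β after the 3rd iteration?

Iteration 1:
  α = (-11 - (-2)·0.0000 - (-2)·0.0000) / (8) = -1.3750
  β = (3 - (2)·-1.3750 - (-2)·0.0000) / (6) = 0.9583
  γ = (-3 - (1)·-1.3750 - (2)·0.9583) / (5) = -0.7083
Iteration 2:
  α = (-11 - (-2)·0.9583 - (-2)·-0.7083) / (8) = -1.3125
  β = (3 - (2)·-1.3125 - (-2)·-0.7083) / (6) = 0.7014
  γ = (-3 - (1)·-1.3125 - (2)·0.7014) / (5) = -0.6181
Iteration 3:
  α = (-11 - (-2)·0.7014 - (-2)·-0.6181) / (8) = -1.3542
  β = (3 - (2)·-1.3542 - (-2)·-0.6181) / (6) = 0.7454
  γ = (-3 - (1)·-1.3542 - (2)·0.7454) / (5) = -0.6273

0.7454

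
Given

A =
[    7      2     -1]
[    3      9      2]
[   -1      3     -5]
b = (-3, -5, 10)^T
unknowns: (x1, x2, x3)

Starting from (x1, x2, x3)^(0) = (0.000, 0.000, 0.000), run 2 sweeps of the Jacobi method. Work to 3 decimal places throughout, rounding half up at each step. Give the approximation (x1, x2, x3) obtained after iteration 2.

Iteration 1:
  x1 = (-3 - (2)·0.000 - (-1)·0.000) / (7) = -0.429
  x2 = (-5 - (3)·0.000 - (2)·0.000) / (9) = -0.556
  x3 = (10 - (-1)·0.000 - (3)·0.000) / (-5) = -2.000
Iteration 2:
  x1 = (-3 - (2)·-0.556 - (-1)·-2.000) / (7) = -0.555
  x2 = (-5 - (3)·-0.429 - (2)·-2.000) / (9) = 0.032
  x3 = (10 - (-1)·-0.429 - (3)·-0.556) / (-5) = -2.248

(-0.555, 0.032, -2.248)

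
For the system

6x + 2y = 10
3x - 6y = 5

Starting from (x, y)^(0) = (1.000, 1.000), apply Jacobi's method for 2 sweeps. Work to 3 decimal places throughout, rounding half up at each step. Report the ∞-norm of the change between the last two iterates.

Iteration 1:
  x = (10 - (2)·1.000) / (6) = 1.333
  y = (5 - (3)·1.000) / (-6) = -0.333
Iteration 2:
  x = (10 - (2)·-0.333) / (6) = 1.778
  y = (5 - (3)·1.333) / (-6) = -0.167
Change: (0.445, 0.166) → max |·| = 0.445

0.445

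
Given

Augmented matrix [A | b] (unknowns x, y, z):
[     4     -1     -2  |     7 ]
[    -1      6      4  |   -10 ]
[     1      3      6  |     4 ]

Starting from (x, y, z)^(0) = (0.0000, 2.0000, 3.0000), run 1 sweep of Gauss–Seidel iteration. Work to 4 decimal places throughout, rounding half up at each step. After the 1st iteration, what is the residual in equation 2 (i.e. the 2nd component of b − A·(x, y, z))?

Iteration 1:
  x = (7 - (-1)·2.0000 - (-2)·3.0000) / (4) = 3.7500
  y = (-10 - (-1)·3.7500 - (4)·3.0000) / (6) = -3.0417
  z = (4 - (1)·3.7500 - (3)·-3.0417) / (6) = 1.5625
Residual b − A·x = (-7.9167, 5.7502, 0.0001)

5.7502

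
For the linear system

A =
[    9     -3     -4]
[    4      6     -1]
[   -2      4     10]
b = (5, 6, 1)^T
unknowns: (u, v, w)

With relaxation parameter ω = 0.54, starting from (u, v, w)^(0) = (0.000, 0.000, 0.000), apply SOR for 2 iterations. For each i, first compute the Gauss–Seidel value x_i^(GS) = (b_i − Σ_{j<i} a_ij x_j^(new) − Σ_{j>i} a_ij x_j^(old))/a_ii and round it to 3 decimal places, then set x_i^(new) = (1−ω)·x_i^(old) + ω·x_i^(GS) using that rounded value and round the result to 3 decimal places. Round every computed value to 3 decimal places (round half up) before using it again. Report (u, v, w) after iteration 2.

(0.514, 0.553, -0.013)

Iteration 1:
  u: GS value = (5 - (-3)·0.000 - (-4)·0.000) / (9) = 0.556;  u ← (1−ω)·0.000 + ω·0.556 = 0.300
  v: GS value = (6 - (4)·0.300 - (-1)·0.000) / (6) = 0.800;  v ← (1−ω)·0.000 + ω·0.800 = 0.432
  w: GS value = (1 - (-2)·0.300 - (4)·0.432) / (10) = -0.013;  w ← (1−ω)·0.000 + ω·-0.013 = -0.007
Iteration 2:
  u: GS value = (5 - (-3)·0.432 - (-4)·-0.007) / (9) = 0.696;  u ← (1−ω)·0.300 + ω·0.696 = 0.514
  v: GS value = (6 - (4)·0.514 - (-1)·-0.007) / (6) = 0.656;  v ← (1−ω)·0.432 + ω·0.656 = 0.553
  w: GS value = (1 - (-2)·0.514 - (4)·0.553) / (10) = -0.018;  w ← (1−ω)·-0.007 + ω·-0.018 = -0.013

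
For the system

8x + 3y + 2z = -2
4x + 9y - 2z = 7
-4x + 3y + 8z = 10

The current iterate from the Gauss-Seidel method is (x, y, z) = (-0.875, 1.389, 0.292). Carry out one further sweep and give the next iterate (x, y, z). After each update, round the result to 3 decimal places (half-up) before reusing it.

One sweep:
  x = (-2 - (3)·1.389 - (2)·0.292) / (8) = -0.844
  y = (7 - (4)·-0.844 - (-2)·0.292) / (9) = 1.218
  z = (10 - (-4)·-0.844 - (3)·1.218) / (8) = 0.371

(-0.844, 1.218, 0.371)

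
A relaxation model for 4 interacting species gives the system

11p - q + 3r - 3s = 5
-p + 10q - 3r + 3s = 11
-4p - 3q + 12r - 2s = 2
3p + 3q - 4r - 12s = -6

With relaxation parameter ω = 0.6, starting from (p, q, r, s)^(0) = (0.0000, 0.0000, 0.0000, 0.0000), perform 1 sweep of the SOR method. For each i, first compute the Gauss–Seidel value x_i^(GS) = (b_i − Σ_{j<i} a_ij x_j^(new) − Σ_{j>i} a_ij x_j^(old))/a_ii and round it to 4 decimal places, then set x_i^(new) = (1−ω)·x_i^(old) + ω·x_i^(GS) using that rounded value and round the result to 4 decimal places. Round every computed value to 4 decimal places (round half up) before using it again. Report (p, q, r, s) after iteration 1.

Iteration 1:
  p: GS value = (5 - (-1)·0.0000 - (3)·0.0000 - (-3)·0.0000) / (11) = 0.4545;  p ← (1−ω)·0.0000 + ω·0.4545 = 0.2727
  q: GS value = (11 - (-1)·0.2727 - (-3)·0.0000 - (3)·0.0000) / (10) = 1.1273;  q ← (1−ω)·0.0000 + ω·1.1273 = 0.6764
  r: GS value = (2 - (-4)·0.2727 - (-3)·0.6764 - (-2)·0.0000) / (12) = 0.4267;  r ← (1−ω)·0.0000 + ω·0.4267 = 0.2560
  s: GS value = (-6 - (3)·0.2727 - (3)·0.6764 - (-4)·0.2560) / (-12) = 0.6519;  s ← (1−ω)·0.0000 + ω·0.6519 = 0.3911

(0.2727, 0.6764, 0.2560, 0.3911)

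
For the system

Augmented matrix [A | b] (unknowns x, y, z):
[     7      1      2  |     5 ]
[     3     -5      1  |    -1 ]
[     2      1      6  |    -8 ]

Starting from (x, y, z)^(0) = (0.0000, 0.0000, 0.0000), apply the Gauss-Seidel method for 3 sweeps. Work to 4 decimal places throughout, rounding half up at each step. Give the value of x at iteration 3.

Iteration 1:
  x = (5 - (1)·0.0000 - (2)·0.0000) / (7) = 0.7143
  y = (-1 - (3)·0.7143 - (1)·0.0000) / (-5) = 0.6286
  z = (-8 - (2)·0.7143 - (1)·0.6286) / (6) = -1.6762
Iteration 2:
  x = (5 - (1)·0.6286 - (2)·-1.6762) / (7) = 1.1034
  y = (-1 - (3)·1.1034 - (1)·-1.6762) / (-5) = 0.5268
  z = (-8 - (2)·1.1034 - (1)·0.5268) / (6) = -1.7889
Iteration 3:
  x = (5 - (1)·0.5268 - (2)·-1.7889) / (7) = 1.1501
  y = (-1 - (3)·1.1501 - (1)·-1.7889) / (-5) = 0.5323
  z = (-8 - (2)·1.1501 - (1)·0.5323) / (6) = -1.8054

1.1501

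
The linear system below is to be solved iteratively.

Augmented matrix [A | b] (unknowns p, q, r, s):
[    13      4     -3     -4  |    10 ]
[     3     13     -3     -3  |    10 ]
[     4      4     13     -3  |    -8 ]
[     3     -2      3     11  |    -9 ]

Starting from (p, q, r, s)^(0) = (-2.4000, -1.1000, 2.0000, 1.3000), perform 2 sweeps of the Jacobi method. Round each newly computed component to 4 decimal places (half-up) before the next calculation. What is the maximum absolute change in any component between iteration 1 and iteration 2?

2.8340

Iteration 1:
  p = (10 - (4)·-1.1000 - (-3)·2.0000 - (-4)·1.3000) / (13) = 1.9692
  q = (10 - (3)·-2.4000 - (-3)·2.0000 - (-3)·1.3000) / (13) = 2.0846
  r = (-8 - (4)·-2.4000 - (4)·-1.1000 - (-3)·1.3000) / (13) = 0.7615
  s = (-9 - (3)·-2.4000 - (-2)·-1.1000 - (3)·2.0000) / (11) = -0.9091
Iteration 2:
  p = (10 - (4)·2.0846 - (-3)·0.7615 - (-4)·-0.9091) / (13) = 0.0238
  q = (10 - (3)·1.9692 - (-3)·0.7615 - (-3)·-0.9091) / (13) = 0.2807
  r = (-8 - (4)·1.9692 - (4)·2.0846 - (-3)·-0.9091) / (13) = -2.0725
  s = (-9 - (3)·1.9692 - (-2)·2.0846 - (3)·0.7615) / (11) = -1.1839
Change: (-1.9454, -1.8039, -2.8340, -0.2748) → max |·| = 2.8340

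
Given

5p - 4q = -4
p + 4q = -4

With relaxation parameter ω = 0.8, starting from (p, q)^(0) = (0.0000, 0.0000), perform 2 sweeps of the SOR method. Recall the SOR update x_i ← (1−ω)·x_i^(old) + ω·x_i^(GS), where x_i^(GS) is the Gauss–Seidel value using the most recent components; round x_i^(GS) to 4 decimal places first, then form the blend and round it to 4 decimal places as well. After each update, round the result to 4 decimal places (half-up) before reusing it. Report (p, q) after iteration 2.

(-1.1981, -0.6948)

Iteration 1:
  p: GS value = (-4 - (-4)·0.0000) / (5) = -0.8000;  p ← (1−ω)·0.0000 + ω·-0.8000 = -0.6400
  q: GS value = (-4 - (1)·-0.6400) / (4) = -0.8400;  q ← (1−ω)·0.0000 + ω·-0.8400 = -0.6720
Iteration 2:
  p: GS value = (-4 - (-4)·-0.6720) / (5) = -1.3376;  p ← (1−ω)·-0.6400 + ω·-1.3376 = -1.1981
  q: GS value = (-4 - (1)·-1.1981) / (4) = -0.7005;  q ← (1−ω)·-0.6720 + ω·-0.7005 = -0.6948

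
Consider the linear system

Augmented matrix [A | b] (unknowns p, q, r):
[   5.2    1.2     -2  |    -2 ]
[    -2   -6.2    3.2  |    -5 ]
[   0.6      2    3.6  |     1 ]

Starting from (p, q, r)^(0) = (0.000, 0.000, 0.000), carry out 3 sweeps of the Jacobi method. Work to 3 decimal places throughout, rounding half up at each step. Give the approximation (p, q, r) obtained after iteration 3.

Iteration 1:
  p = (-2 - (1.2)·0.000 - (-2)·0.000) / (5.2) = -0.385
  q = (-5 - (-2)·0.000 - (3.2)·0.000) / (-6.2) = 0.806
  r = (1 - (0.6)·0.000 - (2)·0.000) / (3.6) = 0.278
Iteration 2:
  p = (-2 - (1.2)·0.806 - (-2)·0.278) / (5.2) = -0.464
  q = (-5 - (-2)·-0.385 - (3.2)·0.278) / (-6.2) = 1.074
  r = (1 - (0.6)·-0.385 - (2)·0.806) / (3.6) = -0.106
Iteration 3:
  p = (-2 - (1.2)·1.074 - (-2)·-0.106) / (5.2) = -0.673
  q = (-5 - (-2)·-0.464 - (3.2)·-0.106) / (-6.2) = 0.901
  r = (1 - (0.6)·-0.464 - (2)·1.074) / (3.6) = -0.242

(-0.673, 0.901, -0.242)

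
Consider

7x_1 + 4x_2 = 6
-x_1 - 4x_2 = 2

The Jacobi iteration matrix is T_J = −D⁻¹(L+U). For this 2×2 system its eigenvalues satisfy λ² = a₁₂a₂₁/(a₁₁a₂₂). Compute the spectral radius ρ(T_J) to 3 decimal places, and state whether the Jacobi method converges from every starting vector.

0.378

a₁₂a₂₁/(a₁₁a₂₂) = (4)·(-1) / ((7)·(-4)) = 0.142857
ρ = √|0.142857| = √0.142857 = 0.378
ρ < 1, so Jacobi converges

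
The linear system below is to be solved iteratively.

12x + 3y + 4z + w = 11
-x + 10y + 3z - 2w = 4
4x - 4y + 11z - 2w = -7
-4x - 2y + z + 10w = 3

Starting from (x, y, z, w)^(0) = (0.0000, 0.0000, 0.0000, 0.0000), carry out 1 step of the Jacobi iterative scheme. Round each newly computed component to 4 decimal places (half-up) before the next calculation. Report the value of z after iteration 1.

-0.6364

Iteration 1:
  x = (11 - (3)·0.0000 - (4)·0.0000 - (1)·0.0000) / (12) = 0.9167
  y = (4 - (-1)·0.0000 - (3)·0.0000 - (-2)·0.0000) / (10) = 0.4000
  z = (-7 - (4)·0.0000 - (-4)·0.0000 - (-2)·0.0000) / (11) = -0.6364
  w = (3 - (-4)·0.0000 - (-2)·0.0000 - (1)·0.0000) / (10) = 0.3000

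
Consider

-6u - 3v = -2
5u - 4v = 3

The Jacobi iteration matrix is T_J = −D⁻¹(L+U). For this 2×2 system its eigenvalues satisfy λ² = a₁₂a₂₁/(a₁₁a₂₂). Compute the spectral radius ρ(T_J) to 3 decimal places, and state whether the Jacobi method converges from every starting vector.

0.791

a₁₂a₂₁/(a₁₁a₂₂) = (-3)·(5) / ((-6)·(-4)) = -0.625000
ρ = √|-0.625000| = √0.625000 = 0.791
ρ < 1, so Jacobi converges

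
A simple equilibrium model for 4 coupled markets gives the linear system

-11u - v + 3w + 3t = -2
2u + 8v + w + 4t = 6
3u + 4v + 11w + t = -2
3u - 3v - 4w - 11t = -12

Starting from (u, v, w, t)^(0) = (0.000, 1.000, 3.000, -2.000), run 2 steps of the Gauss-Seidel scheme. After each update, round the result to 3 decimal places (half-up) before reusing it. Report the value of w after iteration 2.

Iteration 1:
  u = (-2 - (-1)·1.000 - (3)·3.000 - (3)·-2.000) / (-11) = 0.364
  v = (6 - (2)·0.364 - (1)·3.000 - (4)·-2.000) / (8) = 1.284
  w = (-2 - (3)·0.364 - (4)·1.284 - (1)·-2.000) / (11) = -0.566
  t = (-12 - (3)·0.364 - (-3)·1.284 - (-4)·-0.566) / (-11) = 1.046
Iteration 2:
  u = (-2 - (-1)·1.284 - (3)·-0.566 - (3)·1.046) / (-11) = 0.196
  v = (6 - (2)·0.196 - (1)·-0.566 - (4)·1.046) / (8) = 0.249
  w = (-2 - (3)·0.196 - (4)·0.249 - (1)·1.046) / (11) = -0.421
  t = (-12 - (3)·0.196 - (-3)·0.249 - (-4)·-0.421) / (-11) = 1.230

-0.421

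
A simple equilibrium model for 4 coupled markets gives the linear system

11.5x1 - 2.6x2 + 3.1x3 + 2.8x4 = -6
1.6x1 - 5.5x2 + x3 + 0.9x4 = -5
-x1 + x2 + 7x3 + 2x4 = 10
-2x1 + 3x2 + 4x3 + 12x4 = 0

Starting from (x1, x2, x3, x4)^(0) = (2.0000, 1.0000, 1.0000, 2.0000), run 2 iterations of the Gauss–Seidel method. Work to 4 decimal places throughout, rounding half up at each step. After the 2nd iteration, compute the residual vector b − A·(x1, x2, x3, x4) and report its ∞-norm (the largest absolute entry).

Iteration 1:
  x1 = (-6 - (-2.6)·1.0000 - (3.1)·1.0000 - (2.8)·2.0000) / (11.5) = -1.0522
  x2 = (-5 - (1.6)·-1.0522 - (1)·1.0000 - (0.9)·2.0000) / (-5.5) = 1.1121
  x3 = (10 - (-1)·-1.0522 - (1)·1.1121 - (2)·2.0000) / (7) = 0.5480
  x4 = (0 - (-2)·-1.0522 - (3)·1.1121 - (4)·0.5480) / (12) = -0.6361
Iteration 2:
  x1 = (-6 - (-2.6)·1.1121 - (3.1)·0.5480 - (2.8)·-0.6361) / (11.5) = -0.2632
  x2 = (-5 - (1.6)·-0.2632 - (1)·0.5480 - (0.9)·-0.6361) / (-5.5) = 0.8281
  x3 = (10 - (-1)·-0.2632 - (1)·0.8281 - (2)·-0.6361) / (7) = 1.4544
  x4 = (0 - (-2)·-0.2632 - (3)·0.8281 - (4)·1.4544) / (12) = -0.7357
Residual b − A·x = (-3.2688, -0.8166, 0.1993, 0.0001); ∞-norm = 3.2688

3.2688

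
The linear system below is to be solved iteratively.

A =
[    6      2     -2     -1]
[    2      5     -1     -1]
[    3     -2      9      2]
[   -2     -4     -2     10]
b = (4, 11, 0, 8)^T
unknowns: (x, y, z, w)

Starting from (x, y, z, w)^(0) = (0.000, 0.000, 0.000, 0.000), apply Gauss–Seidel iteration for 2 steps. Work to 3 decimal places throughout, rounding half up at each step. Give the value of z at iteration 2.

0.026

Iteration 1:
  x = (4 - (2)·0.000 - (-2)·0.000 - (-1)·0.000) / (6) = 0.667
  y = (11 - (2)·0.667 - (-1)·0.000 - (-1)·0.000) / (5) = 1.933
  z = (0 - (3)·0.667 - (-2)·1.933 - (2)·0.000) / (9) = 0.207
  w = (8 - (-2)·0.667 - (-4)·1.933 - (-2)·0.207) / (10) = 1.748
Iteration 2:
  x = (4 - (2)·1.933 - (-2)·0.207 - (-1)·1.748) / (6) = 0.383
  y = (11 - (2)·0.383 - (-1)·0.207 - (-1)·1.748) / (5) = 2.438
  z = (0 - (3)·0.383 - (-2)·2.438 - (2)·1.748) / (9) = 0.026
  w = (8 - (-2)·0.383 - (-4)·2.438 - (-2)·0.026) / (10) = 1.857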